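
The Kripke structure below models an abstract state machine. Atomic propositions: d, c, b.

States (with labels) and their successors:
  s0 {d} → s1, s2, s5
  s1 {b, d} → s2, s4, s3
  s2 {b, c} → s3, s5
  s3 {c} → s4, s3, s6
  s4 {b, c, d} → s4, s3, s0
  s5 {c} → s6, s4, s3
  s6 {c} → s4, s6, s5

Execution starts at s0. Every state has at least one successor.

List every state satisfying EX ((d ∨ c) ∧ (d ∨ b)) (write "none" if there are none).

{s0, s1, s3, s4, s5, s6}

States satisfying (d ∨ c) ∧ (d ∨ b): {s0, s1, s2, s4}.
States satisfying EX ((d ∨ c) ∧ (d ∨ b)): {s0, s1, s3, s4, s5, s6}.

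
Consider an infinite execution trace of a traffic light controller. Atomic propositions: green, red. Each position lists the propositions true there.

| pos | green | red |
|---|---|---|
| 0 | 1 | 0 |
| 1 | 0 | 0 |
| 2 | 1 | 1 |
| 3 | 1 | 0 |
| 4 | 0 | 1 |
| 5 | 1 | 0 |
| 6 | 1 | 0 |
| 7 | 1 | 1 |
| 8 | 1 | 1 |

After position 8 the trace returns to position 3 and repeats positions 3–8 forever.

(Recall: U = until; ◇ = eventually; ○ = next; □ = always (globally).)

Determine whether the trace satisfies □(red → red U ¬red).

Yes

red → red U ¬red holds at every position 0..8, and those are all positions ever visited, so □(red → red U ¬red) holds.
Positions where red holds: 2, 4, 7, 8.
Check red U ¬red at each: 2→ok, 4→ok, 7→ok, 8→ok.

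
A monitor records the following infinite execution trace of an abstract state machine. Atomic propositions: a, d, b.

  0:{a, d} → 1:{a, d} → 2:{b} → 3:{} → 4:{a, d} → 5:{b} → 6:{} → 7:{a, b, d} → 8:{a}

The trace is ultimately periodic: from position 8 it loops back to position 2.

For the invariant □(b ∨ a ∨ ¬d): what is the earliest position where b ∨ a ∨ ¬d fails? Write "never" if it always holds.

never

b ∨ a ∨ ¬d holds at every position 0..8, and those are all the positions the trace ever visits, so the invariant □(b ∨ a ∨ ¬d) is never violated.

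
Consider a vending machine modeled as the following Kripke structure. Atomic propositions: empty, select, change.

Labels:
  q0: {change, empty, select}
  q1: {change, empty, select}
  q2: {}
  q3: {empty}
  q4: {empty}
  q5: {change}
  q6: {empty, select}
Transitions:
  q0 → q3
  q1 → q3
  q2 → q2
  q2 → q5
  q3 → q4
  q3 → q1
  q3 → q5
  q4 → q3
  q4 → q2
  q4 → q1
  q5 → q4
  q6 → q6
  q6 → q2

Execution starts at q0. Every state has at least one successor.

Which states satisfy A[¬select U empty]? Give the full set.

States satisfying ¬select: {q2, q3, q4, q5}.
States satisfying empty: {q0, q1, q3, q4, q6}.
States satisfying A[¬select U empty]: {q0, q1, q3, q4, q5, q6}.

{q0, q1, q3, q4, q5, q6}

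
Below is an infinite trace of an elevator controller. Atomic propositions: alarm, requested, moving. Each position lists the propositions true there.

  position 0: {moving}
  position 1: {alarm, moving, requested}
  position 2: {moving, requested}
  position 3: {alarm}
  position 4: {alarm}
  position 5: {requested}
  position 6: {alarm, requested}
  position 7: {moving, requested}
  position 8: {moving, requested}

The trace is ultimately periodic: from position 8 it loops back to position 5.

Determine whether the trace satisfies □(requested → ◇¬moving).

Holds

requested → ◇¬moving holds at every position 0..8, and those are all positions ever visited, so □(requested → ◇¬moving) holds.
Positions where requested holds: 1, 2, 5, 6, 7, 8.
Check ◇¬moving at each: 1→ok, 2→ok, 5→ok, 6→ok, 7→ok, 8→ok.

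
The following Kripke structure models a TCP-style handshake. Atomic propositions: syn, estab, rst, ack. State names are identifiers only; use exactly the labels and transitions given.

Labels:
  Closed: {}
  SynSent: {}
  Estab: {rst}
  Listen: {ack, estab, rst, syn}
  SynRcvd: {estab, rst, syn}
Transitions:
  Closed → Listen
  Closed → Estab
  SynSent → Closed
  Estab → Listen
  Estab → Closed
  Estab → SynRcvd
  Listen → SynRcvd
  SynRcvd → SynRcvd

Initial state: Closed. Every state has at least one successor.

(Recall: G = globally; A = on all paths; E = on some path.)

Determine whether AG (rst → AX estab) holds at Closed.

Violated

States satisfying rst → AX estab: {Closed, SynSent, Listen, SynRcvd}.
States satisfying AG (rst → AX estab): {Listen, SynRcvd}.
Estab is reachable from Closed and violates rst → AX estab, so AG fails at Closed.
Closed ∉ Sat(AG (rst → AX estab)).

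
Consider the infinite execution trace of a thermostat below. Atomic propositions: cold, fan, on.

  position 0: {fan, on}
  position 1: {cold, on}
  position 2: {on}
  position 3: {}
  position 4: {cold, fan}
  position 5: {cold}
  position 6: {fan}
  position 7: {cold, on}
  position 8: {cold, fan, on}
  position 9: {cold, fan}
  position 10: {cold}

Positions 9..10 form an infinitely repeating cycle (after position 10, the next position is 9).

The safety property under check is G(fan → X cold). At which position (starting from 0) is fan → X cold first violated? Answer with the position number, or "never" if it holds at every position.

never

fan → X cold holds at every position 0..10, and those are all the positions the trace ever visits, so the invariant G(fan → X cold) is never violated.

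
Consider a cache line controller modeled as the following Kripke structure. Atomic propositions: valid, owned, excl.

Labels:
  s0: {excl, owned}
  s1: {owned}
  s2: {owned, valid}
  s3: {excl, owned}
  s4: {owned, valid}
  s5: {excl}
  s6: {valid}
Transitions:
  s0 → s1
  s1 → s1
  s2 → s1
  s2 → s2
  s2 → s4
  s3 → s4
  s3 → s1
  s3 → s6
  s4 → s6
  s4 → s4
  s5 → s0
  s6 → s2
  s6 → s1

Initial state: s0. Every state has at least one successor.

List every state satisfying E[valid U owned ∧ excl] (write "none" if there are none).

{s0, s3}

States satisfying valid: {s2, s4, s6}.
States satisfying owned ∧ excl: {s0, s3}.
States satisfying E[valid U owned ∧ excl]: {s0, s3}.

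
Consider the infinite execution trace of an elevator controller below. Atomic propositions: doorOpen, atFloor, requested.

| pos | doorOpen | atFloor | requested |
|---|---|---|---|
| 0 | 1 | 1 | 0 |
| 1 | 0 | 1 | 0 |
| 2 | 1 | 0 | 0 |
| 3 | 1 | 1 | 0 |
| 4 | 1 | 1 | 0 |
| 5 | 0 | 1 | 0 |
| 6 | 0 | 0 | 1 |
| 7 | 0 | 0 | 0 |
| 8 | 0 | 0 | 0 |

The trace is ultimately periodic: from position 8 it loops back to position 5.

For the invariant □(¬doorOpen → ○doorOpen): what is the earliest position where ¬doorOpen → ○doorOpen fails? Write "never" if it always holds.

Check ¬doorOpen → ○doorOpen at each position in order: 0 ✓, 1 ✓, 2 ✓, 3 ✓, 4 ✓.
At position 5 the labels are {atFloor} and the next position 6 has {requested}, so ¬doorOpen → ○doorOpen is false there. This is the first violation.

5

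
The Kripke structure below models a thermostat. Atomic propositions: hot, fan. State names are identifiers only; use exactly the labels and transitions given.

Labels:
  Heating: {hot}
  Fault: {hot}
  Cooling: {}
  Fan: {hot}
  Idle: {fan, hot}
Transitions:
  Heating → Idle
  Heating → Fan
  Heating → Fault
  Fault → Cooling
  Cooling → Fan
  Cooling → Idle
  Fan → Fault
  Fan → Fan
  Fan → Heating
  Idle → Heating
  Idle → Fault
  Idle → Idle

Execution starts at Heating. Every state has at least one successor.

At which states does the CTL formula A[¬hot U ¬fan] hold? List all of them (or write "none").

{Heating, Fault, Cooling, Fan}

States satisfying ¬hot: {Cooling}.
States satisfying ¬fan: {Heating, Fault, Cooling, Fan}.
States satisfying A[¬hot U ¬fan]: {Heating, Fault, Cooling, Fan}.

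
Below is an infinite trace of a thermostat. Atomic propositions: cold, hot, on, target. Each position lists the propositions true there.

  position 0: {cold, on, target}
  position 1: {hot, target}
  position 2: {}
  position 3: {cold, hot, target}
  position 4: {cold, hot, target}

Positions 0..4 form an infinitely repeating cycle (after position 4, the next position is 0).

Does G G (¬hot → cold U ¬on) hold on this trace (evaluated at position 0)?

Holds

G (¬hot → cold U ¬on) holds at every position 0..4, and those are all positions ever visited, so G G (¬hot → cold U ¬on) holds.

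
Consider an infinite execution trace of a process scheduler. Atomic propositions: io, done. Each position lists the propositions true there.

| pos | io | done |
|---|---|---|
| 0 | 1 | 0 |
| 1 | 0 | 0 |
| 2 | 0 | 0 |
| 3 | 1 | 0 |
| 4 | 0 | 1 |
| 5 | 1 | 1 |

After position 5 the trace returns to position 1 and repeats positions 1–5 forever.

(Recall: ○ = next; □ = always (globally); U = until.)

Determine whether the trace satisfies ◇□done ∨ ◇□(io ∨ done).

No

□done is false at every position 0..5, so it never becomes true and ◇□done fails.
□(io ∨ done) is false at every position 0..5, so it never becomes true and ◇□(io ∨ done) fails.
At position 0: ◇□done is false; ◇□(io ∨ done) is false; so ◇□done ∨ ◇□(io ∨ done) is false.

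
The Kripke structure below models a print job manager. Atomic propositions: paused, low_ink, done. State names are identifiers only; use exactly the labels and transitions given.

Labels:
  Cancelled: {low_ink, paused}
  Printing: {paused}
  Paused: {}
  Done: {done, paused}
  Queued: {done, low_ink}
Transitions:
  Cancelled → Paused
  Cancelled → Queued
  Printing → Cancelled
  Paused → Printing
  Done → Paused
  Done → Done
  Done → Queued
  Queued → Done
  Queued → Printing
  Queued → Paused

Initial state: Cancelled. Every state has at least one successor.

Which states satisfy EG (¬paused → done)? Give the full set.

{Cancelled, Printing, Done, Queued}

States satisfying ¬paused → done: {Cancelled, Printing, Done, Queued}.
States satisfying EG (¬paused → done): {Cancelled, Printing, Done, Queued}.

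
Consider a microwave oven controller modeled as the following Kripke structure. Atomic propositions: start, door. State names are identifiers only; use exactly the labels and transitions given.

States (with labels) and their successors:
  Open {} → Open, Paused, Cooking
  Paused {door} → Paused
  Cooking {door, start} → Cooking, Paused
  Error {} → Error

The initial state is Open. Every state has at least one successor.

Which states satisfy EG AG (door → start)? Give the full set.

{Error}

States satisfying AG (door → start): {Error}.
States satisfying EG AG (door → start): {Error}.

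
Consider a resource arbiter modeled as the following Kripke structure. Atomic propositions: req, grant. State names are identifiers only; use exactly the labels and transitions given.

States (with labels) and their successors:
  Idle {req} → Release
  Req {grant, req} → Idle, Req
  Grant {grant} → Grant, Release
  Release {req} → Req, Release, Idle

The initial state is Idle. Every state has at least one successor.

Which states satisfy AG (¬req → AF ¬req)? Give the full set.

{Idle, Req, Grant, Release}

States satisfying ¬req → AF ¬req: {Idle, Req, Grant, Release}.
States satisfying AG (¬req → AF ¬req): {Idle, Req, Grant, Release}.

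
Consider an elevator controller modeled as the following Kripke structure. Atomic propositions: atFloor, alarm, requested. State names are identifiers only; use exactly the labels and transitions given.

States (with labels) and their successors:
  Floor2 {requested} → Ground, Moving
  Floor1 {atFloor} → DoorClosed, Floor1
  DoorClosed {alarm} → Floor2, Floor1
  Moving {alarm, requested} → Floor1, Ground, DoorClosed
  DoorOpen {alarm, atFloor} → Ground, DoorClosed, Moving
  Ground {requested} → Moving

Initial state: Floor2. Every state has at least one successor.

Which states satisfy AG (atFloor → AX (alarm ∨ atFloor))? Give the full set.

{Floor2, Floor1, DoorClosed, Moving, Ground}

States satisfying atFloor → AX (alarm ∨ atFloor): {Floor2, Floor1, DoorClosed, Moving, Ground}.
States satisfying AG (atFloor → AX (alarm ∨ atFloor)): {Floor2, Floor1, DoorClosed, Moving, Ground}.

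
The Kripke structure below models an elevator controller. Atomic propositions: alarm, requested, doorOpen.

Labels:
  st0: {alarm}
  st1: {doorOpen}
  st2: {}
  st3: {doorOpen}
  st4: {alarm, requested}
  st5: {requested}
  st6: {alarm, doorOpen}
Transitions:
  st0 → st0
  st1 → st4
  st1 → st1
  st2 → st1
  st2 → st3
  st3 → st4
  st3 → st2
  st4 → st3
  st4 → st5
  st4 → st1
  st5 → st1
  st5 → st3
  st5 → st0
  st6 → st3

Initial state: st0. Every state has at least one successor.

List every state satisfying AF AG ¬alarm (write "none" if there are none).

States satisfying AG ¬alarm: ∅.
States satisfying AF AG ¬alarm: ∅.

none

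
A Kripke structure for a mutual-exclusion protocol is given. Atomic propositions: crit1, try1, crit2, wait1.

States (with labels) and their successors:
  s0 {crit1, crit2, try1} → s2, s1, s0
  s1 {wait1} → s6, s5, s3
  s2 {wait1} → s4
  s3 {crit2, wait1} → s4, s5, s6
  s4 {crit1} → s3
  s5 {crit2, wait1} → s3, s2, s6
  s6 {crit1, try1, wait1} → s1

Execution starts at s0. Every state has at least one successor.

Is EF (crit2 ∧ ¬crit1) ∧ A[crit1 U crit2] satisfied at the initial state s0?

Holds

States satisfying crit2 ∧ ¬crit1: {s3, s5}.
States satisfying EF (crit2 ∧ ¬crit1): {s0, s1, s2, s3, s4, s5, s6}.
States satisfying crit1: {s0, s4, s6}.
States satisfying crit2: {s0, s3, s5}.
States satisfying A[crit1 U crit2]: {s0, s3, s4, s5}.
States satisfying EF (crit2 ∧ ¬crit1) ∧ A[crit1 U crit2]: {s0, s3, s4, s5}.
s0 ∈ Sat(EF (crit2 ∧ ¬crit1) ∧ A[crit1 U crit2]).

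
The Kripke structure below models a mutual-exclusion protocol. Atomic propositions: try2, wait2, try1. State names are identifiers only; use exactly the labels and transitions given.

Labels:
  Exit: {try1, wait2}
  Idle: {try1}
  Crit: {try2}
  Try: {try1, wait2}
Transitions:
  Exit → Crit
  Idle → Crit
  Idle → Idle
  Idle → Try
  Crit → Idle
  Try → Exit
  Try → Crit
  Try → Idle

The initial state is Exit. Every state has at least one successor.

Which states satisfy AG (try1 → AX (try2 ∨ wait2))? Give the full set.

States satisfying try1 → AX (try2 ∨ wait2): {Exit, Crit}.
States satisfying AG (try1 → AX (try2 ∨ wait2)): ∅.

none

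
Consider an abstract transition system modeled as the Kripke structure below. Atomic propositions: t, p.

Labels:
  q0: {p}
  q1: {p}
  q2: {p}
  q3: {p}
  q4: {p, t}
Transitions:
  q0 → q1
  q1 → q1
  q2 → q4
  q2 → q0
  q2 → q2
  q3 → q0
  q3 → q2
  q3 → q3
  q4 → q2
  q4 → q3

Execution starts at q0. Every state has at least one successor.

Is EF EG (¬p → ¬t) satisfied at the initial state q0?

Holds

States satisfying EG (¬p → ¬t): {q0, q1, q2, q3, q4}.
States satisfying EF EG (¬p → ¬t): {q0, q1, q2, q3, q4}.
Some path from q0 reaches a state where EG (¬p → ¬t) holds.
q0 ∈ Sat(EF EG (¬p → ¬t)).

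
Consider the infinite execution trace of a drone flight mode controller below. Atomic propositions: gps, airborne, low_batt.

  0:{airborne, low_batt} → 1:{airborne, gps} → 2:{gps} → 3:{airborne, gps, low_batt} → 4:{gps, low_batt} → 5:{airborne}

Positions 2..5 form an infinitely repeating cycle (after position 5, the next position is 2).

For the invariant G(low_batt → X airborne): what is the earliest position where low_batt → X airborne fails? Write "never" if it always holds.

3

Check low_batt → X airborne at each position in order: 0 ✓, 1 ✓, 2 ✓.
At position 3 the labels are {airborne, gps, low_batt} and the next position 4 has {gps, low_batt}, so low_batt → X airborne is false there. This is the first violation.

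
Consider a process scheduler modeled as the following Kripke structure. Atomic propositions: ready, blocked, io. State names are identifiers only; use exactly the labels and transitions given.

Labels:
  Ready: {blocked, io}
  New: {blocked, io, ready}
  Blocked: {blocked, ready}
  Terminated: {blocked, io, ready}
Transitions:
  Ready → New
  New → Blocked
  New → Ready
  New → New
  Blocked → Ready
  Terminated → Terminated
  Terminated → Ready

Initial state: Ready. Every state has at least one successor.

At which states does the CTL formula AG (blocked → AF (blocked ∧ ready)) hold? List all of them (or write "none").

{Ready, New, Blocked, Terminated}

States satisfying blocked → AF (blocked ∧ ready): {Ready, New, Blocked, Terminated}.
States satisfying AG (blocked → AF (blocked ∧ ready)): {Ready, New, Blocked, Terminated}.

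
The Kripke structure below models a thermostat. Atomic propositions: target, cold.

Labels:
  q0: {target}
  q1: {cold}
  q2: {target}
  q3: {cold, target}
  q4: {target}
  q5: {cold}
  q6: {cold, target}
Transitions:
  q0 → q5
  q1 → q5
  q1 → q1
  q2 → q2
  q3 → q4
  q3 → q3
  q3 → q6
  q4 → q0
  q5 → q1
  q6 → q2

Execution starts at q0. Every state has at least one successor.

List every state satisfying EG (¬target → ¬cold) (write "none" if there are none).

States satisfying ¬target → ¬cold: {q0, q2, q3, q4, q6}.
States satisfying EG (¬target → ¬cold): {q2, q3, q6}.

{q2, q3, q6}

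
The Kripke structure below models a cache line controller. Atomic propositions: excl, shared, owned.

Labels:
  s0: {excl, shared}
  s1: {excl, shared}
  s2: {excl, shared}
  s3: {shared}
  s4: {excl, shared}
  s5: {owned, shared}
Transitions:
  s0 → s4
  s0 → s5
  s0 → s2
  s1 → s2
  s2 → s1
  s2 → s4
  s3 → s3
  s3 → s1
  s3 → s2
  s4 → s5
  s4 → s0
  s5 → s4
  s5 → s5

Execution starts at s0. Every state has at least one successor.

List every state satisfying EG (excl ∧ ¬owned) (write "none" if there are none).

States satisfying excl ∧ ¬owned: {s0, s1, s2, s4}.
States satisfying EG (excl ∧ ¬owned): {s0, s1, s2, s4}.

{s0, s1, s2, s4}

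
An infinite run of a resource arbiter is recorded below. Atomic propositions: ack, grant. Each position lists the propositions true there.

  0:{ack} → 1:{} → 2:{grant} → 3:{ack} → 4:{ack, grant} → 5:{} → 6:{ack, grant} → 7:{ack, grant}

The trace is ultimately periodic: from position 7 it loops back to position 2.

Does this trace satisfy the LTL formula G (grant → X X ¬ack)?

grant → X X ¬ack must hold at every position from 0 onward. It fails at position 2, so G (grant → X X ¬ack) is false.
Positions where grant holds: 2, 4, 6, 7.
Check X X ¬ack at each: 2→fails, 4→fails, 6→ok, 7→fails.

No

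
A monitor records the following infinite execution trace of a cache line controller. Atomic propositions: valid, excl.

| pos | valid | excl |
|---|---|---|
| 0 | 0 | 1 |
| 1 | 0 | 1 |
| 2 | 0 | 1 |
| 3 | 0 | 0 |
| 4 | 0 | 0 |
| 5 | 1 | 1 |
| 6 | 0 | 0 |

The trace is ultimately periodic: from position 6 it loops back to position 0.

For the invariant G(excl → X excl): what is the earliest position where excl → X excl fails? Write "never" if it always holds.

2

Check excl → X excl at each position in order: 0 ✓, 1 ✓.
At position 2 the labels are {excl} and the next position 3 has {}, so excl → X excl is false there. This is the first violation.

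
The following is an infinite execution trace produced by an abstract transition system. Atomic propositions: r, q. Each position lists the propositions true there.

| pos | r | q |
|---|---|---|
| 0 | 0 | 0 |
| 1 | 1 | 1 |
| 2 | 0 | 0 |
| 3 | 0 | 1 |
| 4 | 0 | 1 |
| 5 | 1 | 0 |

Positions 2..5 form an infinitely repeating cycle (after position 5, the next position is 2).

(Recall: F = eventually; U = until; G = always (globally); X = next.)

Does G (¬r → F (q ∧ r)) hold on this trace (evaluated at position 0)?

¬r → F (q ∧ r) must hold at every position from 0 onward. It fails at position 2, so G (¬r → F (q ∧ r)) is false.
Positions where ¬r holds: 0, 2, 3, 4.
Check F (q ∧ r) at each: 0→ok, 2→fails, 3→fails, 4→fails.

No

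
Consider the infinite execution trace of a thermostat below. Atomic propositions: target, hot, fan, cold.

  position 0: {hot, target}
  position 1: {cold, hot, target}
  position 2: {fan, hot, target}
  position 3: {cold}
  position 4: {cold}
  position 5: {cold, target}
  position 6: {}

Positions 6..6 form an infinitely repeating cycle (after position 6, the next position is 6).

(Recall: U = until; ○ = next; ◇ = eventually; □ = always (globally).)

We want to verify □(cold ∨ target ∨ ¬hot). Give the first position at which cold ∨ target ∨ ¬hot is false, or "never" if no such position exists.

never

cold ∨ target ∨ ¬hot holds at every position 0..6, and those are all the positions the trace ever visits, so the invariant □(cold ∨ target ∨ ¬hot) is never violated.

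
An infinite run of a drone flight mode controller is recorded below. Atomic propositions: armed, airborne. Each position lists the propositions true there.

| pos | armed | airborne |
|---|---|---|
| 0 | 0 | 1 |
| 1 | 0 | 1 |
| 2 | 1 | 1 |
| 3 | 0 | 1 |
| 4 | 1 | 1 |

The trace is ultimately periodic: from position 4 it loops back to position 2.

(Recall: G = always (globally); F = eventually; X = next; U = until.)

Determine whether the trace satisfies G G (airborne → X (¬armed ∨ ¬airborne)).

No

G (airborne → X (¬armed ∨ ¬airborne)) must hold at every position from 0 onward. It fails at position 0, so G G (airborne → X (¬armed ∨ ¬airborne)) is false.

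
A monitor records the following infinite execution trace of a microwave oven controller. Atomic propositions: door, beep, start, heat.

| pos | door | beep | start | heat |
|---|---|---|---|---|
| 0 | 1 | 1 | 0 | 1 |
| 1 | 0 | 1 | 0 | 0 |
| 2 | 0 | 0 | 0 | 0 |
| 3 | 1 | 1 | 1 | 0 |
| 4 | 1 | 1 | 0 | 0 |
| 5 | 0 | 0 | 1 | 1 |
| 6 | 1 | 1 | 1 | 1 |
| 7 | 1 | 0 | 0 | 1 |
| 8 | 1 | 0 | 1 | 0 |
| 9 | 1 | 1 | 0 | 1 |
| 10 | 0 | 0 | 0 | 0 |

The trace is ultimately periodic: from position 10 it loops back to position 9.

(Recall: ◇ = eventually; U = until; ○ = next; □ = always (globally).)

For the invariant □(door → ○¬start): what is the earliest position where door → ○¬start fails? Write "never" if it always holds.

4

Check door → ○¬start at each position in order: 0 ✓, 1 ✓, 2 ✓, 3 ✓.
At position 4 the labels are {beep, door} and the next position 5 has {heat, start}, so door → ○¬start is false there. This is the first violation.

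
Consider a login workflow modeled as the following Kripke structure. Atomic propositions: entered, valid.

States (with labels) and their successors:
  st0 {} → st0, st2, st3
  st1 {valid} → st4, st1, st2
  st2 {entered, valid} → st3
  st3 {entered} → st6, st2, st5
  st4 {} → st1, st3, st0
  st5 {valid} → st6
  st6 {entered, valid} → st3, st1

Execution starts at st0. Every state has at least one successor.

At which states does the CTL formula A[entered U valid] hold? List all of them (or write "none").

States satisfying entered: {st2, st3, st6}.
States satisfying valid: {st1, st2, st5, st6}.
States satisfying A[entered U valid]: {st1, st2, st3, st5, st6}.

{st1, st2, st3, st5, st6}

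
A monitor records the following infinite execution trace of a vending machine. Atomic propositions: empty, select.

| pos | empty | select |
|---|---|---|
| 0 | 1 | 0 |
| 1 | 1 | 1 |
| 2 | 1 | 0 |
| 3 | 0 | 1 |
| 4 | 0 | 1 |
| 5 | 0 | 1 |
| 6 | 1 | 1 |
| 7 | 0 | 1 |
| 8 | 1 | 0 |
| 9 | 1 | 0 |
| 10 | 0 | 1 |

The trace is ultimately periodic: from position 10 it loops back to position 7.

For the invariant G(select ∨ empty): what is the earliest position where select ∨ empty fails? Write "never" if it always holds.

select ∨ empty holds at every position 0..10, and those are all the positions the trace ever visits, so the invariant G(select ∨ empty) is never violated.

never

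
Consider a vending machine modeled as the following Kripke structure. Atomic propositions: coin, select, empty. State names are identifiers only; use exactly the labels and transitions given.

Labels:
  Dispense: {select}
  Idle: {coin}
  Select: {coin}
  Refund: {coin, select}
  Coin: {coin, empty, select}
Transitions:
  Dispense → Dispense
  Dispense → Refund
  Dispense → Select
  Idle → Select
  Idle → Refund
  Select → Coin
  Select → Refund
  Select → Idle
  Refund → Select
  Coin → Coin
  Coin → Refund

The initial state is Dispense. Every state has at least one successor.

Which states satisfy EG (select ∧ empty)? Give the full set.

States satisfying select ∧ empty: {Coin}.
States satisfying EG (select ∧ empty): {Coin}.

{Coin}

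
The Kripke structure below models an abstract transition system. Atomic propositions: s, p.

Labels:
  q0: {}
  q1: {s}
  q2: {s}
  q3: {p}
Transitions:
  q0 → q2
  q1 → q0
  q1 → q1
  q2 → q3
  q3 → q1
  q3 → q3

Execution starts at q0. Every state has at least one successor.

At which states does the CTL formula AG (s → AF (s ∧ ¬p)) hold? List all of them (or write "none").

{q0, q1, q2, q3}

States satisfying s → AF (s ∧ ¬p): {q0, q1, q2, q3}.
States satisfying AG (s → AF (s ∧ ¬p)): {q0, q1, q2, q3}.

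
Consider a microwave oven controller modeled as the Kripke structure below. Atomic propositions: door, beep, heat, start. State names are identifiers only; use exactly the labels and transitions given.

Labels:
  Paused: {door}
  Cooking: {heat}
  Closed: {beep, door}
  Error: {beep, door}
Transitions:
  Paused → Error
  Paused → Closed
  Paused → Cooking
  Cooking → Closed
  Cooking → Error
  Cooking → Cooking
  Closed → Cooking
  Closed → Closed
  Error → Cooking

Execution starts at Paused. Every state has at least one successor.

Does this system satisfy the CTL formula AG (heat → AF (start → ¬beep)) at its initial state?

States satisfying heat → AF (start → ¬beep): {Paused, Cooking, Closed, Error}.
States satisfying AG (heat → AF (start → ¬beep)): {Paused, Cooking, Closed, Error}.
Every state reachable from Paused satisfies heat → AF (start → ¬beep).
Paused ∈ Sat(AG (heat → AF (start → ¬beep))).

Holds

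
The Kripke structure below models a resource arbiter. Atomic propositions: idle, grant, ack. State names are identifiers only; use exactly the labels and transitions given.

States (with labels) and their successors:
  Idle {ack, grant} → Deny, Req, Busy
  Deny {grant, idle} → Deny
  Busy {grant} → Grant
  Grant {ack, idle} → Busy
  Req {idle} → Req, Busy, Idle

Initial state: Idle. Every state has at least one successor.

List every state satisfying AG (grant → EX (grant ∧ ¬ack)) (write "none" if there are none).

{Deny}

States satisfying grant → EX (grant ∧ ¬ack): {Idle, Deny, Grant, Req}.
States satisfying AG (grant → EX (grant ∧ ¬ack)): {Deny}.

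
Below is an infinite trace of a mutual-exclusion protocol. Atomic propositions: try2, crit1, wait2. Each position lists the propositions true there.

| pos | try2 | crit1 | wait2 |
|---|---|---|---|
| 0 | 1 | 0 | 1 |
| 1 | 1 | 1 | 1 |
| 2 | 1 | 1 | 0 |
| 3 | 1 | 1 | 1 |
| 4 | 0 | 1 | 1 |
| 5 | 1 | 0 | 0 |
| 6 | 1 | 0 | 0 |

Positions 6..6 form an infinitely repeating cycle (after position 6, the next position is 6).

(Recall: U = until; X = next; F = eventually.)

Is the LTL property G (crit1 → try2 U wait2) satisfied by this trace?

crit1 → try2 U wait2 holds at every position 0..6, and those are all positions ever visited, so G (crit1 → try2 U wait2) holds.
Positions where crit1 holds: 1, 2, 3, 4.
Check try2 U wait2 at each: 1→ok, 2→ok, 3→ok, 4→ok.

Satisfied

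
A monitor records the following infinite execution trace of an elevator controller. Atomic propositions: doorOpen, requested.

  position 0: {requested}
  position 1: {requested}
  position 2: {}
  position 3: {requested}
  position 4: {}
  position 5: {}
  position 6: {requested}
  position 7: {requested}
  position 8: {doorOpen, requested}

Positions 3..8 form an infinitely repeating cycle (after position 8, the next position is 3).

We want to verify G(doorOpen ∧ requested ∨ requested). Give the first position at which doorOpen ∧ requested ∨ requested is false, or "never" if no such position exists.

Check doorOpen ∧ requested ∨ requested at each position in order: 0 ✓, 1 ✓.
At position 2 the labels are {}, so doorOpen ∧ requested ∨ requested is false there. This is the first violation.

2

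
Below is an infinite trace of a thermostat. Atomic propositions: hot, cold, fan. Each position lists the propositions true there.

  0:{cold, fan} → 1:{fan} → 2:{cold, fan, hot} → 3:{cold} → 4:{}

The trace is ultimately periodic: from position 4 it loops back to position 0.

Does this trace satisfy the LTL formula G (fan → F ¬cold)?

fan → F ¬cold holds at every position 0..4, and those are all positions ever visited, so G (fan → F ¬cold) holds.
Positions where fan holds: 0, 1, 2.
Check F ¬cold at each: 0→ok, 1→ok, 2→ok.

Holds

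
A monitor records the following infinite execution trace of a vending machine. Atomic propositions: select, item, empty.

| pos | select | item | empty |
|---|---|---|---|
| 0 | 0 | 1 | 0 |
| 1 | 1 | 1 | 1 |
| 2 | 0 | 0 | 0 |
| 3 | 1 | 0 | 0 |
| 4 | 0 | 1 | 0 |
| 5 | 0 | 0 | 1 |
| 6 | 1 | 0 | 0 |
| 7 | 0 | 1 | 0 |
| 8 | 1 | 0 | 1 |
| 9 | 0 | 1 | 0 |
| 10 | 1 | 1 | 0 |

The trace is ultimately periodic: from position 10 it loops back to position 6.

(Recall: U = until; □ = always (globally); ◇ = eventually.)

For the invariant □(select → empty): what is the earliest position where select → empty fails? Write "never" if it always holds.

Check select → empty at each position in order: 0 ✓, 1 ✓, 2 ✓.
At position 3 the labels are {select}, so select → empty is false there. This is the first violation.

3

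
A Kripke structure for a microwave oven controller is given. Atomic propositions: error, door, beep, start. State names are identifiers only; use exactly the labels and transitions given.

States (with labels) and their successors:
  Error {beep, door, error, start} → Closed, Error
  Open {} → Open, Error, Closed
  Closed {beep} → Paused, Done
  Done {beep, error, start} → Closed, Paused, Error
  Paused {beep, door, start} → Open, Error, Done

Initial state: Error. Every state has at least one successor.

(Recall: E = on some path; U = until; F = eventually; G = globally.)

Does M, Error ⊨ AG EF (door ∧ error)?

Satisfied

States satisfying EF (door ∧ error): {Error, Open, Closed, Done, Paused}.
States satisfying AG EF (door ∧ error): {Error, Open, Closed, Done, Paused}.
Every state reachable from Error satisfies EF (door ∧ error).
Error ∈ Sat(AG EF (door ∧ error)).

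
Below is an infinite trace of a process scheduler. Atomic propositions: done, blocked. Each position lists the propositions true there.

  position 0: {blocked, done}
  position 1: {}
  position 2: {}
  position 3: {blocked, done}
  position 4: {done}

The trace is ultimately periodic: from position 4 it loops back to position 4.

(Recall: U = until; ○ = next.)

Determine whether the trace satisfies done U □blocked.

Violated

Walking from position 0: at position 1, □blocked has not yet held and done fails, so done U □blocked is false.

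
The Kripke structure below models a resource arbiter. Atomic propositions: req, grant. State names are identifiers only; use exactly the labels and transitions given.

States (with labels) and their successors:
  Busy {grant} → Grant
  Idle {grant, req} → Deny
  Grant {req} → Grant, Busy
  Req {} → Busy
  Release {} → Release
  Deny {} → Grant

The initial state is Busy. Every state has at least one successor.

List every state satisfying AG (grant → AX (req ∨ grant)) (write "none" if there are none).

{Busy, Grant, Req, Release, Deny}

States satisfying grant → AX (req ∨ grant): {Busy, Grant, Req, Release, Deny}.
States satisfying AG (grant → AX (req ∨ grant)): {Busy, Grant, Req, Release, Deny}.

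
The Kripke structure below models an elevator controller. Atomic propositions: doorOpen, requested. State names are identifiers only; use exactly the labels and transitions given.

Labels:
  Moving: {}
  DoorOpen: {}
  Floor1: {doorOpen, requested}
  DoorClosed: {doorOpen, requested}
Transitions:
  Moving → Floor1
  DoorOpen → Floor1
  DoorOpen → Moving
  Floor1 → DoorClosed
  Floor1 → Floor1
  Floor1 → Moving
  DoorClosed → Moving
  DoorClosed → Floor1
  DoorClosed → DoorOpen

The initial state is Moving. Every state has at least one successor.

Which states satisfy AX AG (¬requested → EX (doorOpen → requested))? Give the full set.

{Moving, DoorOpen, Floor1, DoorClosed}

States satisfying AG (¬requested → EX (doorOpen → requested)): {Moving, DoorOpen, Floor1, DoorClosed}.
States satisfying AX AG (¬requested → EX (doorOpen → requested)): {Moving, DoorOpen, Floor1, DoorClosed}.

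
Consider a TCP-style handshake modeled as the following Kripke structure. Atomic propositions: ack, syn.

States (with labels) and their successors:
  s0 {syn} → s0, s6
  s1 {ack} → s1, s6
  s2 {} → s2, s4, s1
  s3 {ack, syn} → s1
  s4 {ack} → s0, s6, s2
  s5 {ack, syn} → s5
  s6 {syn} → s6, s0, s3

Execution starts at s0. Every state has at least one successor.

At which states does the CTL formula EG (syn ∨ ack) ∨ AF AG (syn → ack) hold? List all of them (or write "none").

{s0, s1, s3, s4, s5, s6}

States satisfying syn ∨ ack: {s0, s1, s3, s4, s5, s6}.
States satisfying EG (syn ∨ ack): {s0, s1, s3, s4, s5, s6}.
States satisfying AG (syn → ack): {s5}.
States satisfying AF AG (syn → ack): {s5}.
States satisfying EG (syn ∨ ack) ∨ AF AG (syn → ack): {s0, s1, s3, s4, s5, s6}.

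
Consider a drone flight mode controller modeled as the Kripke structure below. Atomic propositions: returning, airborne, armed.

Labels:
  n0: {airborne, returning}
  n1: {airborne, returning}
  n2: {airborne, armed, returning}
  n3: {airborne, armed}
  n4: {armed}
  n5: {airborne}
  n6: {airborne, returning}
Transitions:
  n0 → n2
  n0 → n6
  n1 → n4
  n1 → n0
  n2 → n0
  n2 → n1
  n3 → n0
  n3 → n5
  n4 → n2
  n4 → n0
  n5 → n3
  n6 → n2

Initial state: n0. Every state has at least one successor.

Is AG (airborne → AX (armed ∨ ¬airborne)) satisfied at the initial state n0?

States satisfying airborne → AX (armed ∨ ¬airborne): {n4, n5, n6}.
States satisfying AG (airborne → AX (armed ∨ ¬airborne)): ∅.
n0 is reachable from n0 and violates airborne → AX (armed ∨ ¬airborne), so AG fails at n0.
n0 ∉ Sat(AG (airborne → AX (armed ∨ ¬airborne))).

Violated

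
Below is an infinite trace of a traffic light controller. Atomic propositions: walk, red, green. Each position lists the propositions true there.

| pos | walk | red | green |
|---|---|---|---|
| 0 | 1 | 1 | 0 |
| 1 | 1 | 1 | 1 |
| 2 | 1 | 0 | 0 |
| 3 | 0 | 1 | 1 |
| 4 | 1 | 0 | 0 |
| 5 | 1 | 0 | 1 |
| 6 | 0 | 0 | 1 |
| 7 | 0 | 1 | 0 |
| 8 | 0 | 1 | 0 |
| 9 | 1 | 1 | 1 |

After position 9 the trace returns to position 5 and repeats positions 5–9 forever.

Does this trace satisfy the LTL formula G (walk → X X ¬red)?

walk → X X ¬red must hold at every position from 0 onward. It fails at position 1, so G (walk → X X ¬red) is false.
Positions where walk holds: 0, 1, 2, 4, 5, 9.
Check X X ¬red at each: 0→ok, 1→fails, 2→ok, 4→ok, 5→fails, 9→ok.

Does not hold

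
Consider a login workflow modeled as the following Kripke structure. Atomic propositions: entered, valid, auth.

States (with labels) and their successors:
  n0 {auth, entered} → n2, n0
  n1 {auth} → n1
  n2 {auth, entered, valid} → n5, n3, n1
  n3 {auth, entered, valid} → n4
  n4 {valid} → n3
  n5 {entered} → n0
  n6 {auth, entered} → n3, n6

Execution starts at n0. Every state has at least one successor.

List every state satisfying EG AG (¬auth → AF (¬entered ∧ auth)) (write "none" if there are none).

{n1}

States satisfying AG (¬auth → AF (¬entered ∧ auth)): {n1}.
States satisfying EG AG (¬auth → AF (¬entered ∧ auth)): {n1}.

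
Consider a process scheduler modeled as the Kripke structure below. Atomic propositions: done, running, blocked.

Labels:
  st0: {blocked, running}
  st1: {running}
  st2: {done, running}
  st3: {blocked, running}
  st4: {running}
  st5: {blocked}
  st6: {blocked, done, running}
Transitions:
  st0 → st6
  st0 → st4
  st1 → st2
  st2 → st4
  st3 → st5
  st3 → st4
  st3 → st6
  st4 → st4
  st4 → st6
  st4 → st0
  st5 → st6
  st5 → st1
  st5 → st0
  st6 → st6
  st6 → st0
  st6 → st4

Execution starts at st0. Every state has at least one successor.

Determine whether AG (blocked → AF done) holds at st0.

States satisfying blocked → AF done: {st1, st2, st4, st6}.
States satisfying AG (blocked → AF done): ∅.
st0 is reachable from st0 and violates blocked → AF done, so AG fails at st0.
st0 ∉ Sat(AG (blocked → AF done)).

No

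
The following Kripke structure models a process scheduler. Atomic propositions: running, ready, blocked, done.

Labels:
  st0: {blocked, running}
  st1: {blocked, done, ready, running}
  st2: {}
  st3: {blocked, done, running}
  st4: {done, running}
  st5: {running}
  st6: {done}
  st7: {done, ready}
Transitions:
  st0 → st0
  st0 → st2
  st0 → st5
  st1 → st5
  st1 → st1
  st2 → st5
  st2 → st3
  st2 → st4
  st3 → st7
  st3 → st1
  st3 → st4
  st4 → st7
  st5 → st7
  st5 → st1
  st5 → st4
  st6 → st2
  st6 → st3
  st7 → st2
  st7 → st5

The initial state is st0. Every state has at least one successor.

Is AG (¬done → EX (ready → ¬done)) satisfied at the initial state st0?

Satisfied

States satisfying ¬done → EX (ready → ¬done): {st0, st1, st2, st3, st4, st5, st6, st7}.
States satisfying AG (¬done → EX (ready → ¬done)): {st0, st1, st2, st3, st4, st5, st6, st7}.
Every state reachable from st0 satisfies ¬done → EX (ready → ¬done).
st0 ∈ Sat(AG (¬done → EX (ready → ¬done))).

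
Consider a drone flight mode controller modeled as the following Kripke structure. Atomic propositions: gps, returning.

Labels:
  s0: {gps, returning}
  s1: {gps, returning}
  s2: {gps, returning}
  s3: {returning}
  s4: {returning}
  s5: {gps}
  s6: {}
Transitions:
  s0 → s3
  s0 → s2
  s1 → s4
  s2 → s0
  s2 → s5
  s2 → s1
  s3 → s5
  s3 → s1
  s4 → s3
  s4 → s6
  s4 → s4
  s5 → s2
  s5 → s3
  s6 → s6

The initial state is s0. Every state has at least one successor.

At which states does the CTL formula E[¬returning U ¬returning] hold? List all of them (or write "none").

{s5, s6}

States satisfying ¬returning: {s5, s6}.
States satisfying E[¬returning U ¬returning]: {s5, s6}.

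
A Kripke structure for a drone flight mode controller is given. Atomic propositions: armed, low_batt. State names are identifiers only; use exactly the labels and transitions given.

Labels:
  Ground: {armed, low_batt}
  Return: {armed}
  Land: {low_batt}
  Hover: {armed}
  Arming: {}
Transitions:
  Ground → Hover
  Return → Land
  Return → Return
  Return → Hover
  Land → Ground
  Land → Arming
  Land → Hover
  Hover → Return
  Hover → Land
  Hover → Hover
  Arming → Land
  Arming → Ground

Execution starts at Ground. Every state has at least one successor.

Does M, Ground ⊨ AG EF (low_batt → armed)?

States satisfying EF (low_batt → armed): {Ground, Return, Land, Hover, Arming}.
States satisfying AG EF (low_batt → armed): {Ground, Return, Land, Hover, Arming}.
Every state reachable from Ground satisfies EF (low_batt → armed).
Ground ∈ Sat(AG EF (low_batt → armed)).

Satisfied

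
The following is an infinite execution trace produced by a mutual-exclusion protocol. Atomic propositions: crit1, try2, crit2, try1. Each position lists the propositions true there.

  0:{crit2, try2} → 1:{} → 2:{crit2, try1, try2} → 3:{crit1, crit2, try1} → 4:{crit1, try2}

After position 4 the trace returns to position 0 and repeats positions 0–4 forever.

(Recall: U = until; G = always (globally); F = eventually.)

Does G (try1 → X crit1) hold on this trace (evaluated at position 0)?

try1 → X crit1 holds at every position 0..4, and those are all positions ever visited, so G (try1 → X crit1) holds.
Positions where try1 holds: 2, 3.
Check X crit1 at each: 2→ok, 3→ok.

Yes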